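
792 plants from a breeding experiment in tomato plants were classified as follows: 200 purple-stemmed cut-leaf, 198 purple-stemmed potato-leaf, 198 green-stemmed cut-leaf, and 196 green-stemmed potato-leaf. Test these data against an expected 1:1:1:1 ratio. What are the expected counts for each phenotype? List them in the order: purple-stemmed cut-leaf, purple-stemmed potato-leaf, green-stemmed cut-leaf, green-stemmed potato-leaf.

The 1:1:1:1 ratio has 4 parts, so with N = 792 the expected counts are:
  purple-stemmed cut-leaf: 792 × 1/4 = 198
  purple-stemmed potato-leaf: 792 × 1/4 = 198
  green-stemmed cut-leaf: 792 × 1/4 = 198
  green-stemmed potato-leaf: 792 × 1/4 = 198

198, 198, 198, 198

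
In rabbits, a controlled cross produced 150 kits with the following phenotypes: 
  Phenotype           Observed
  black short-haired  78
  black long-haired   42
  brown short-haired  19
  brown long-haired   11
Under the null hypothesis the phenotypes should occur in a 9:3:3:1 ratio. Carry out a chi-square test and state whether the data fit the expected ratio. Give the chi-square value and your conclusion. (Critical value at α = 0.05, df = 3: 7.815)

Expected counts for N = 150 under a 9:3:3:1 ratio (total parts = 16):
  black short-haired: 150 × 9/16 = 84.375
  black long-haired: 150 × 3/16 = 28.125
  brown short-haired: 150 × 3/16 = 28.125
  brown long-haired: 150 × 1/16 = 9.375
χ² = Σ (O − E)² / E
  black short-haired: (78 − 84.375)² / 84.375 = 0.4817
  black long-haired: (42 − 28.125)² / 28.125 = 6.8450
  brown short-haired: (19 − 28.125)² / 28.125 = 2.9606
  brown long-haired: (11 − 9.375)² / 9.375 = 0.2817
χ² = 0.4817 + 6.8450 + 2.9606 + 0.2817 = 10.569
Degrees of freedom = 4 − 1 = 3; critical value at α = 0.05 is 7.815.
Since 10.569 > 7.815, we reject the null hypothesis — the data do not fit the 9:3:3:1 ratio.

10.569; not consistent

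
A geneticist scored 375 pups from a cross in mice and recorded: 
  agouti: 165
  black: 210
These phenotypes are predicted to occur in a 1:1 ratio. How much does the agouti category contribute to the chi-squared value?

Total ratio parts = 2. Expected numbers out of 375:
  agouti: 375 × 1/2 = 187.5
  black: 375 × 1/2 = 187.5
Contribution of agouti: (165 − 187.5)² / 187.5 = 2.7000

2.700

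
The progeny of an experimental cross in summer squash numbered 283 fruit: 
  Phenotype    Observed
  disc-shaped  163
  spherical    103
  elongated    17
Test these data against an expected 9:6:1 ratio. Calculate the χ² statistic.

0.210

Under the 9:6:1 hypothesis (Σ ratio = 16, N = 283):
  disc-shaped: 283 × 9/16 = 159.1875
  spherical: 283 × 6/16 = 106.125
  elongated: 283 × 1/16 = 17.6875
χ² = Σ (O − E)² / E
  disc-shaped: (163 − 159.1875)² / 159.1875 = 0.0913
  spherical: (103 − 106.125)² / 106.125 = 0.0920
  elongated: (17 − 17.6875)² / 17.6875 = 0.0267
χ² = 0.0913 + 0.0920 + 0.0267 = 0.210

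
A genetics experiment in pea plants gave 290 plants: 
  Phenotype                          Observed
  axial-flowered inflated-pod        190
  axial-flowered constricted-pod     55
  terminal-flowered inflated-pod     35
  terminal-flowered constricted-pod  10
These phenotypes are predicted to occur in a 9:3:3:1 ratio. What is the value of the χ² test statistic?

The 9:3:3:1 ratio has 16 parts, so with N = 290 the expected counts are:
  axial-flowered inflated-pod: 290 × 9/16 = 163.125
  axial-flowered constricted-pod: 290 × 3/16 = 54.375
  terminal-flowered inflated-pod: 290 × 3/16 = 54.375
  terminal-flowered constricted-pod: 290 × 1/16 = 18.125
χ² = Σ (O − E)² / E
  axial-flowered inflated-pod: (190 − 163.125)² / 163.125 = 4.4277
  axial-flowered constricted-pod: (55 − 54.375)² / 54.375 = 0.0072
  terminal-flowered inflated-pod: (35 − 54.375)² / 54.375 = 6.9037
  terminal-flowered constricted-pod: (10 − 18.125)² / 18.125 = 3.6422
χ² = 4.4277 + 0.0072 + 6.9037 + 3.6422 = 14.9808 ≈ 14.981

14.981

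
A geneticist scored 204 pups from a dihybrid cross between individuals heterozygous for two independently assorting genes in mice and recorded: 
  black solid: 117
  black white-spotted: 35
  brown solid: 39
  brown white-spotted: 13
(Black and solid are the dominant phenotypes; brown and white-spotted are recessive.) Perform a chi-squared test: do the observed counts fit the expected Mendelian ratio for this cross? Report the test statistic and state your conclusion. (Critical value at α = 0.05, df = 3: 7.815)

0.340; consistent

A dihybrid F₂ with independent assortment and complete dominance at both loci gives a 9:3:3:1 phenotypic ratio.
The 9:3:3:1 ratio has 16 parts, so with N = 204 the expected counts are:
  black solid: 204 × 9/16 = 114.75
  black white-spotted: 204 × 3/16 = 38.25
  brown solid: 204 × 3/16 = 38.25
  brown white-spotted: 204 × 1/16 = 12.75
χ² = Σ (O − E)² / E
  black solid: (117 − 114.75)² / 114.75 = 0.0441
  black white-spotted: (35 − 38.25)² / 38.25 = 0.2761
  brown solid: (39 − 38.25)² / 38.25 = 0.0147
  brown white-spotted: (13 − 12.75)² / 12.75 = 0.0049
χ² = 0.0441 + 0.2761 + 0.0147 + 0.0049 = 0.3398 ≈ 0.340
Degrees of freedom = 4 − 1 = 3; critical value at α = 0.05 is 7.815.
Since 0.340 < 7.815, we fail to reject the null hypothesis — the data are consistent with the 9:3:3:1 ratio.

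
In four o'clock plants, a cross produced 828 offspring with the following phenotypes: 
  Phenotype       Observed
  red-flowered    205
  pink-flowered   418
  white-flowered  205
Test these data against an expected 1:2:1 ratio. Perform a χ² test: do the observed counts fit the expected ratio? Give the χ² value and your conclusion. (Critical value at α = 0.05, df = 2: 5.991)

The 1:2:1 ratio has 4 parts, so with N = 828 the expected counts are:
  red-flowered: 828 × 1/4 = 207
  pink-flowered: 828 × 2/4 = 414
  white-flowered: 828 × 1/4 = 207
χ² = Σ (O − E)² / E
  red-flowered: (205 − 207)² / 207 = 0.0193
  pink-flowered: (418 − 414)² / 414 = 0.0386
  white-flowered: (205 − 207)² / 207 = 0.0193
χ² = 0.0193 + 0.0386 + 0.0193 = 0.0772 ≈ 0.077
Degrees of freedom = 3 − 1 = 2; critical value at α = 0.05 is 5.991.
Since 0.077 < 5.991, we fail to reject the null hypothesis — the data are consistent with the 1:2:1 ratio.

0.077; consistent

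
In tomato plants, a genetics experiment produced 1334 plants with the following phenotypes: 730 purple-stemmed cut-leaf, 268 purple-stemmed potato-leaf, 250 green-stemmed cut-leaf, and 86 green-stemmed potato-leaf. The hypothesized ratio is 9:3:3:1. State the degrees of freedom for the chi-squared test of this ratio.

A goodness-of-fit test with 4 phenotype classes has df = 4 − 1 = 3.

3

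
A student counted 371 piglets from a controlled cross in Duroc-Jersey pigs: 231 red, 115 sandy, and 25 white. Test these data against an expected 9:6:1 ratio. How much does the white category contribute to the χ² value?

0.142

Under the 9:6:1 hypothesis (Σ ratio = 16, N = 371):
  red: 371 × 9/16 = 208.6875
  sandy: 371 × 6/16 = 139.125
  white: 371 × 1/16 = 23.1875
Contribution of white: (25 − 23.1875)² / 23.1875 = 0.1417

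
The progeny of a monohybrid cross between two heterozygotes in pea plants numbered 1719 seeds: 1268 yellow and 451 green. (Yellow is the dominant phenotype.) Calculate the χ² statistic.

1.401

For a monohybrid cross between heterozygotes with complete dominance, the expected phenotypic ratio is 3:1.
Under the 3:1 hypothesis (Σ ratio = 4, N = 1719):
  yellow: 1719 × 3/4 = 1289.25
  green: 1719 × 1/4 = 429.75
χ² = Σ (O − E)² / E
  yellow: (1268 − 1289.25)² / 1289.25 = 0.3503
  green: (451 − 429.75)² / 429.75 = 1.0508
χ² = 0.3503 + 1.0508 = 1.4011 ≈ 1.401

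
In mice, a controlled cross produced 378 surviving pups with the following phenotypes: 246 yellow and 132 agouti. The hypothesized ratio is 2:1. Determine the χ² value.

Total ratio parts = 3. Expected numbers out of 378:
  yellow: 378 × 2/3 = 252
  agouti: 378 × 1/3 = 126
χ² = Σ (O − E)² / E
  yellow: (246 − 252)² / 252 = 0.1429
  agouti: (132 − 126)² / 126 = 0.2857
χ² = 0.1429 + 0.2857 = 0.4286 ≈ 0.429

0.429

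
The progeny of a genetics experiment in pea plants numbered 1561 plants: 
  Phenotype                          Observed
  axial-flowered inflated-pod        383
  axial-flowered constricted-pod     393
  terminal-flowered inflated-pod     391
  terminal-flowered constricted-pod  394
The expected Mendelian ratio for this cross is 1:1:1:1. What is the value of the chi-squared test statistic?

The 1:1:1:1 ratio has 4 parts, so with N = 1561 the expected counts are:
  axial-flowered inflated-pod: 1561 × 1/4 = 390.25
  axial-flowered constricted-pod: 1561 × 1/4 = 390.25
  terminal-flowered inflated-pod: 1561 × 1/4 = 390.25
  terminal-flowered constricted-pod: 1561 × 1/4 = 390.25
χ² = Σ (O − E)² / E
  axial-flowered inflated-pod: (383 − 390.25)² / 390.25 = 0.1347
  axial-flowered constricted-pod: (393 − 390.25)² / 390.25 = 0.0194
  terminal-flowered inflated-pod: (391 − 390.25)² / 390.25 = 0.0014
  terminal-flowered constricted-pod: (394 − 390.25)² / 390.25 = 0.0360
χ² = 0.1347 + 0.0194 + 0.0014 + 0.0360 = 0.1915 ≈ 0.192

0.192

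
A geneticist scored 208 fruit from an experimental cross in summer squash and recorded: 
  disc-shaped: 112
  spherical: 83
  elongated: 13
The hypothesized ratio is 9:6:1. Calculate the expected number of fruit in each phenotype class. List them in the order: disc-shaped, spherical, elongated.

117, 78, 13

The 9:6:1 ratio has 16 parts, so with N = 208 the expected counts are:
  disc-shaped: 208 × 9/16 = 117
  spherical: 208 × 6/16 = 78
  elongated: 208 × 1/16 = 13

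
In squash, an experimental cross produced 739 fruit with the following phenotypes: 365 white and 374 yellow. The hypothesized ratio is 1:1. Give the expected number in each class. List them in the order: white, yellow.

369.5, 369.5

Under the 1:1 hypothesis (Σ ratio = 2, N = 739):
  white: 739 × 1/2 = 369.5
  yellow: 739 × 1/2 = 369.5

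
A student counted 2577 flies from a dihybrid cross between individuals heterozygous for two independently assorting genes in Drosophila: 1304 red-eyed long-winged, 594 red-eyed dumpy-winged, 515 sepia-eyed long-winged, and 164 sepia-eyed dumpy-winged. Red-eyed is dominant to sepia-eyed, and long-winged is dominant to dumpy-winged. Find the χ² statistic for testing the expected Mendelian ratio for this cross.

42.179

A dihybrid F₂ with independent assortment and complete dominance at both loci gives a 9:3:3:1 phenotypic ratio.
Expected counts for N = 2577 under a 9:3:3:1 ratio (total parts = 16):
  red-eyed long-winged: 2577 × 9/16 = 1449.5625
  red-eyed dumpy-winged: 2577 × 3/16 = 483.1875
  sepia-eyed long-winged: 2577 × 3/16 = 483.1875
  sepia-eyed dumpy-winged: 2577 × 1/16 = 161.0625
χ² = Σ (O − E)² / E
  red-eyed long-winged: (1304 − 1449.5625)² / 1449.5625 = 14.6171
  red-eyed dumpy-winged: (594 − 483.1875)² / 483.1875 = 25.4133
  sepia-eyed long-winged: (515 − 483.1875)² / 483.1875 = 2.0945
  sepia-eyed dumpy-winged: (164 − 161.0625)² / 161.0625 = 0.0536
χ² = 14.6171 + 25.4133 + 2.0945 + 0.0536 = 42.1785 ≈ 42.179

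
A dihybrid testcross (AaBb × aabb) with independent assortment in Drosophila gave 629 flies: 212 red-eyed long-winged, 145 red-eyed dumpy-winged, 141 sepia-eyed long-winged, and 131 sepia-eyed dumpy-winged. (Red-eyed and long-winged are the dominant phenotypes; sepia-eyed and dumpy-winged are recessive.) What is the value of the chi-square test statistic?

A dihybrid testcross with independent assortment gives a 1:1:1:1 ratio.
Expected counts for N = 629 under a 1:1:1:1 ratio (total parts = 4):
  red-eyed long-winged: 629 × 1/4 = 157.25
  red-eyed dumpy-winged: 629 × 1/4 = 157.25
  sepia-eyed long-winged: 629 × 1/4 = 157.25
  sepia-eyed dumpy-winged: 629 × 1/4 = 157.25
χ² = Σ (O − E)² / E
  red-eyed long-winged: (212 − 157.25)² / 157.25 = 19.0624
  red-eyed dumpy-winged: (145 − 157.25)² / 157.25 = 0.9543
  sepia-eyed long-winged: (141 − 157.25)² / 157.25 = 1.6793
  sepia-eyed dumpy-winged: (131 − 157.25)² / 157.25 = 4.3820
χ² = 19.0624 + 0.9543 + 1.6793 + 4.3820 = 26.078

26.078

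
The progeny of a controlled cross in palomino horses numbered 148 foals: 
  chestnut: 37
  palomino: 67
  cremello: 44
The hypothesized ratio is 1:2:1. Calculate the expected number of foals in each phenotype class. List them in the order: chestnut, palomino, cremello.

Total ratio parts = 4. Expected numbers out of 148:
  chestnut: 148 × 1/4 = 37
  palomino: 148 × 2/4 = 74
  cremello: 148 × 1/4 = 37

37, 74, 37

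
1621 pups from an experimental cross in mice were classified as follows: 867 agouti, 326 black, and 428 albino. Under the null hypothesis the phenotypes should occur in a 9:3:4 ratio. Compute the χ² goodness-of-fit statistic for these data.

Expected counts for N = 1621 under a 9:3:4 ratio (total parts = 16):
  agouti: 1621 × 9/16 = 911.8125
  black: 1621 × 3/16 = 303.9375
  albino: 1621 × 4/16 = 405.25
χ² = Σ (O − E)² / E
  agouti: (867 − 911.8125)² / 911.8125 = 2.2024
  black: (326 − 303.9375)² / 303.9375 = 1.6015
  albino: (428 − 405.25)² / 405.25 = 1.2771
χ² = 2.2024 + 1.6015 + 1.2771 = 5.081

5.081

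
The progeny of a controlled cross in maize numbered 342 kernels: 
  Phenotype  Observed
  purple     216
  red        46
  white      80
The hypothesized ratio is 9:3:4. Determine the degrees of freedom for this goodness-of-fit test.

A goodness-of-fit test with 3 phenotype classes has df = 3 − 1 = 2.

2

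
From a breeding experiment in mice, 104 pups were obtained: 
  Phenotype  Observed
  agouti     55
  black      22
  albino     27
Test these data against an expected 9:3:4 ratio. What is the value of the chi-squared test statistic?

0.568

Total ratio parts = 16. Expected numbers out of 104:
  agouti: 104 × 9/16 = 58.5
  black: 104 × 3/16 = 19.5
  albino: 104 × 4/16 = 26
χ² = Σ (O − E)² / E
  agouti: (55 − 58.5)² / 58.5 = 0.2094
  black: (22 − 19.5)² / 19.5 = 0.3205
  albino: (27 − 26)² / 26 = 0.0385
χ² = 0.2094 + 0.3205 + 0.0385 = 0.5684 ≈ 0.568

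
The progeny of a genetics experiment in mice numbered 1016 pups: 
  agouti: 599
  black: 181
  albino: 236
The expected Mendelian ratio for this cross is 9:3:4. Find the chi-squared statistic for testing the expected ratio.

Under the 9:3:4 hypothesis (Σ ratio = 16, N = 1016):
  agouti: 1016 × 9/16 = 571.5
  black: 1016 × 3/16 = 190.5
  albino: 1016 × 4/16 = 254
χ² = Σ (O − E)² / E
  agouti: (599 − 571.5)² / 571.5 = 1.3233
  black: (181 − 190.5)² / 190.5 = 0.4738
  albino: (236 − 254)² / 254 = 1.2756
χ² = 1.3233 + 0.4738 + 1.2756 = 3.0727 ≈ 3.073

3.073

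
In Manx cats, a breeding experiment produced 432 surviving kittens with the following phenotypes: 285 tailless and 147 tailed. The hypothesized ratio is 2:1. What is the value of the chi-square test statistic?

The 2:1 ratio has 3 parts, so with N = 432 the expected counts are:
  tailless: 432 × 2/3 = 288
  tailed: 432 × 1/3 = 144
χ² = Σ (O − E)² / E
  tailless: (285 − 288)² / 288 = 0.0312
  tailed: (147 − 144)² / 144 = 0.0625
χ² = 0.0312 + 0.0625 = 0.0937 ≈ 0.094

0.094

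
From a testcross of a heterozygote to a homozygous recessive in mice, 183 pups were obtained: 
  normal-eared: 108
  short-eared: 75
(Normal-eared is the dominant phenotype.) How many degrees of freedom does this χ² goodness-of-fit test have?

1

A testcross of a heterozygote (Aa × aa) gives a 1:1 phenotypic ratio.
A goodness-of-fit test with 2 phenotype classes has df = 2 − 1 = 1.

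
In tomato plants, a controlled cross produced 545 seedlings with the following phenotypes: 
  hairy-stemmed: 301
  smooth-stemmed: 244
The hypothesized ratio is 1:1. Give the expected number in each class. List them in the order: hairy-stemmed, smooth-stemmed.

272.5, 272.5

Total ratio parts = 2. Expected numbers out of 545:
  hairy-stemmed: 545 × 1/2 = 272.5
  smooth-stemmed: 545 × 1/2 = 272.5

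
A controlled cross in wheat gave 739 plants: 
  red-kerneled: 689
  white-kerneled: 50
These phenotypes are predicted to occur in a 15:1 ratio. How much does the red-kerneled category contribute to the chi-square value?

Total ratio parts = 16. Expected numbers out of 739:
  red-kerneled: 739 × 15/16 = 692.8125
  white-kerneled: 739 × 1/16 = 46.1875
Contribution of red-kerneled: (689 − 692.8125)² / 692.8125 = 0.0210

0.021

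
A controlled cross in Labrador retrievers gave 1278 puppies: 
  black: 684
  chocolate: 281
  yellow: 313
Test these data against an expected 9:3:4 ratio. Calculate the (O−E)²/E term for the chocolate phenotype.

Expected counts for N = 1278 under a 9:3:4 ratio (total parts = 16):
  black: 1278 × 9/16 = 718.875
  chocolate: 1278 × 3/16 = 239.625
  yellow: 1278 × 4/16 = 319.5
Contribution of chocolate: (281 − 239.625)² / 239.625 = 7.1440

7.144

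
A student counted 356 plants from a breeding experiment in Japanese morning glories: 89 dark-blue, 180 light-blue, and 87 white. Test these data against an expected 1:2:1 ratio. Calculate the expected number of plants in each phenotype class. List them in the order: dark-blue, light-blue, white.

The 1:2:1 ratio has 4 parts, so with N = 356 the expected counts are:
  dark-blue: 356 × 1/4 = 89
  light-blue: 356 × 2/4 = 178
  white: 356 × 1/4 = 89

89, 178, 89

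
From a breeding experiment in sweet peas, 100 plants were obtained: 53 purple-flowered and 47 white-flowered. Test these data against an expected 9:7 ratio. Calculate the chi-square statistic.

0.429

Under the 9:7 hypothesis (Σ ratio = 16, N = 100):
  purple-flowered: 100 × 9/16 = 56.25
  white-flowered: 100 × 7/16 = 43.75
χ² = Σ (O − E)² / E
  purple-flowered: (53 − 56.25)² / 56.25 = 0.1878
  white-flowered: (47 − 43.75)² / 43.75 = 0.2414
χ² = 0.1878 + 0.2414 = 0.4292 ≈ 0.429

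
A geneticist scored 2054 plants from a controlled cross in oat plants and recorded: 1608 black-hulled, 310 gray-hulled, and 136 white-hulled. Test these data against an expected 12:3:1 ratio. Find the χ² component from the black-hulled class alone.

Total ratio parts = 16. Expected numbers out of 2054:
  black-hulled: 2054 × 12/16 = 1540.5
  gray-hulled: 2054 × 3/16 = 385.125
  white-hulled: 2054 × 1/16 = 128.375
Contribution of black-hulled: (1608 − 1540.5)² / 1540.5 = 2.9576

2.958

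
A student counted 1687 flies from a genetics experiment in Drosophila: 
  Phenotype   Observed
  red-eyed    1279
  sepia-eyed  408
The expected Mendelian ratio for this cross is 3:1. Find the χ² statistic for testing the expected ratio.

Under the 3:1 hypothesis (Σ ratio = 4, N = 1687):
  red-eyed: 1687 × 3/4 = 1265.25
  sepia-eyed: 1687 × 1/4 = 421.75
χ² = Σ (O − E)² / E
  red-eyed: (1279 − 1265.25)² / 1265.25 = 0.1494
  sepia-eyed: (408 − 421.75)² / 421.75 = 0.4483
χ² = 0.1494 + 0.4483 = 0.5977 ≈ 0.598

0.598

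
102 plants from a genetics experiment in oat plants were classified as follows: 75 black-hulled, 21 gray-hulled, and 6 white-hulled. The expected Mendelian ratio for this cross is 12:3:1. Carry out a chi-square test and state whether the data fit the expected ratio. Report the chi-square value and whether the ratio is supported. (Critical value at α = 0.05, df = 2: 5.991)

The 12:3:1 ratio has 16 parts, so with N = 102 the expected counts are:
  black-hulled: 102 × 12/16 = 76.5
  gray-hulled: 102 × 3/16 = 19.125
  white-hulled: 102 × 1/16 = 6.375
χ² = Σ (O − E)² / E
  black-hulled: (75 − 76.5)² / 76.5 = 0.0294
  gray-hulled: (21 − 19.125)² / 19.125 = 0.1838
  white-hulled: (6 − 6.375)² / 6.375 = 0.0221
χ² = 0.0294 + 0.1838 + 0.0221 = 0.2353 ≈ 0.235
Degrees of freedom = 3 − 1 = 2; critical value at α = 0.05 is 5.991.
Since 0.235 < 5.991, we fail to reject the null hypothesis — the data are consistent with the 12:3:1 ratio.

0.235; consistent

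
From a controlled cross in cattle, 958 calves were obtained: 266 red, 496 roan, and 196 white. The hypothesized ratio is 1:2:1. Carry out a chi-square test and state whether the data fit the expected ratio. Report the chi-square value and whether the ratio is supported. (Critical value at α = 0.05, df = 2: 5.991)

11.436; not consistent

Under the 1:2:1 hypothesis (Σ ratio = 4, N = 958):
  red: 958 × 1/4 = 239.5
  roan: 958 × 2/4 = 479
  white: 958 × 1/4 = 239.5
χ² = Σ (O − E)² / E
  red: (266 − 239.5)² / 239.5 = 2.9322
  roan: (496 − 479)² / 479 = 0.6033
  white: (196 − 239.5)² / 239.5 = 7.9008
χ² = 2.9322 + 0.6033 + 7.9008 = 11.4363 ≈ 11.436
Degrees of freedom = 3 − 1 = 2; critical value at α = 0.05 is 5.991.
Since 11.436 > 5.991, we reject the null hypothesis — the data do not fit the 1:2:1 ratio.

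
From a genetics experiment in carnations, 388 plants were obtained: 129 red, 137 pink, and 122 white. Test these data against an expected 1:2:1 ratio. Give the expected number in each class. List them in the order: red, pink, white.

97, 194, 97

Total ratio parts = 4. Expected numbers out of 388:
  red: 388 × 1/4 = 97
  pink: 388 × 2/4 = 194
  white: 388 × 1/4 = 97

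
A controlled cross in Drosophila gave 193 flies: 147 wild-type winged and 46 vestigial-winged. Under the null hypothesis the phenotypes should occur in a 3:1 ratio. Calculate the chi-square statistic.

0.140

Total ratio parts = 4. Expected numbers out of 193:
  wild-type winged: 193 × 3/4 = 144.75
  vestigial-winged: 193 × 1/4 = 48.25
χ² = Σ (O − E)² / E
  wild-type winged: (147 − 144.75)² / 144.75 = 0.0350
  vestigial-winged: (46 − 48.25)² / 48.25 = 0.1049
χ² = 0.0350 + 0.1049 = 0.1399 ≈ 0.140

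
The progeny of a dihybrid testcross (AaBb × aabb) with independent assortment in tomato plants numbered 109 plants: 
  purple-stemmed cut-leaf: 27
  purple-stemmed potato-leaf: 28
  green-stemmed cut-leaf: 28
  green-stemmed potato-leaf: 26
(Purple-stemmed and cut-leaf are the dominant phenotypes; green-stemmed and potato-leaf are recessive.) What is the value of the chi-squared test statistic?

0.101

A dihybrid testcross with independent assortment gives a 1:1:1:1 ratio.
Total ratio parts = 4. Expected numbers out of 109:
  purple-stemmed cut-leaf: 109 × 1/4 = 27.25
  purple-stemmed potato-leaf: 109 × 1/4 = 27.25
  green-stemmed cut-leaf: 109 × 1/4 = 27.25
  green-stemmed potato-leaf: 109 × 1/4 = 27.25
χ² = Σ (O − E)² / E
  purple-stemmed cut-leaf: (27 − 27.25)² / 27.25 = 0.0023
  purple-stemmed potato-leaf: (28 − 27.25)² / 27.25 = 0.0206
  green-stemmed cut-leaf: (28 − 27.25)² / 27.25 = 0.0206
  green-stemmed potato-leaf: (26 − 27.25)² / 27.25 = 0.0573
χ² = 0.0023 + 0.0206 + 0.0206 + 0.0573 = 0.1008 ≈ 0.101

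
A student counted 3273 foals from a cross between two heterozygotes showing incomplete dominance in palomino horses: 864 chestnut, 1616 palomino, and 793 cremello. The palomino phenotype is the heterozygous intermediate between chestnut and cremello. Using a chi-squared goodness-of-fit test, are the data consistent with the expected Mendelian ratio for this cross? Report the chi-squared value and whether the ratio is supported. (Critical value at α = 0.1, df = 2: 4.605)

With incomplete dominance, a heterozygote × heterozygote cross gives a 1:2:1 phenotypic ratio.
Total ratio parts = 4. Expected numbers out of 3273:
  chestnut: 3273 × 1/4 = 818.25
  palomino: 3273 × 2/4 = 1636.5
  cremello: 3273 × 1/4 = 818.25
χ² = Σ (O − E)² / E
  chestnut: (864 − 818.25)² / 818.25 = 2.5580
  palomino: (1616 − 1636.5)² / 1636.5 = 0.2568
  cremello: (793 − 818.25)² / 818.25 = 0.7792
χ² = 2.5580 + 0.2568 + 0.7792 = 3.594
Degrees of freedom = 3 − 1 = 2; critical value at α = 0.1 is 4.605.
Since 3.594 < 4.605, we fail to reject the null hypothesis — the data are consistent with the 1:2:1 ratio.

3.594; consistent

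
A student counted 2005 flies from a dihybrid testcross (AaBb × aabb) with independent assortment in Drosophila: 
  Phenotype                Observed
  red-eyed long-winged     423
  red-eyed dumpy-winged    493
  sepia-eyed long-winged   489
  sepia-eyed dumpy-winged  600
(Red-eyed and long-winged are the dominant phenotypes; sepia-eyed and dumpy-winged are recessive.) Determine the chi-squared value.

32.105

A dihybrid testcross with independent assortment gives a 1:1:1:1 ratio.
The 1:1:1:1 ratio has 4 parts, so with N = 2005 the expected counts are:
  red-eyed long-winged: 2005 × 1/4 = 501.25
  red-eyed dumpy-winged: 2005 × 1/4 = 501.25
  sepia-eyed long-winged: 2005 × 1/4 = 501.25
  sepia-eyed dumpy-winged: 2005 × 1/4 = 501.25
χ² = Σ (O − E)² / E
  red-eyed long-winged: (423 − 501.25)² / 501.25 = 12.2156
  red-eyed dumpy-winged: (493 − 501.25)² / 501.25 = 0.1358
  sepia-eyed long-winged: (489 − 501.25)² / 501.25 = 0.2994
  sepia-eyed dumpy-winged: (600 − 501.25)² / 501.25 = 19.4545
χ² = 12.2156 + 0.1358 + 0.2994 + 19.4545 = 32.1053 ≈ 32.105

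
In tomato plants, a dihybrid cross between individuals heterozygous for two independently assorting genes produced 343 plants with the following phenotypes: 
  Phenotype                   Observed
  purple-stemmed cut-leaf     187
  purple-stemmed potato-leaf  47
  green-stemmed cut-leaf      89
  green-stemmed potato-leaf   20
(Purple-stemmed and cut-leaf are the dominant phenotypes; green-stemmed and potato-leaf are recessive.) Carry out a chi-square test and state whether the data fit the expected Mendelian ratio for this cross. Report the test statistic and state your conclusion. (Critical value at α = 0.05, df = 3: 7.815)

14.416; not consistent

A dihybrid F₂ with independent assortment and complete dominance at both loci gives a 9:3:3:1 phenotypic ratio.
The 9:3:3:1 ratio has 16 parts, so with N = 343 the expected counts are:
  purple-stemmed cut-leaf: 343 × 9/16 = 192.9375
  purple-stemmed potato-leaf: 343 × 3/16 = 64.3125
  green-stemmed cut-leaf: 343 × 3/16 = 64.3125
  green-stemmed potato-leaf: 343 × 1/16 = 21.4375
χ² = Σ (O − E)² / E
  purple-stemmed cut-leaf: (187 − 192.9375)² / 192.9375 = 0.1827
  purple-stemmed potato-leaf: (47 − 64.3125)² / 64.3125 = 4.6604
  green-stemmed cut-leaf: (89 − 64.3125)² / 64.3125 = 9.4767
  green-stemmed potato-leaf: (20 − 21.4375)² / 21.4375 = 0.0964
χ² = 0.1827 + 4.6604 + 9.4767 + 0.0964 = 14.4162 ≈ 14.416
Degrees of freedom = 4 − 1 = 3; critical value at α = 0.05 is 7.815.
Since 14.416 > 7.815, we reject the null hypothesis — the data do not fit the 9:3:3:1 ratio.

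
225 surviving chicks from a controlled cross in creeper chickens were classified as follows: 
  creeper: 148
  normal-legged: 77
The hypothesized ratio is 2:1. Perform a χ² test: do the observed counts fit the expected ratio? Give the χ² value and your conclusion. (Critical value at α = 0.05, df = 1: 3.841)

0.080; consistent

Under the 2:1 hypothesis (Σ ratio = 3, N = 225):
  creeper: 225 × 2/3 = 150
  normal-legged: 225 × 1/3 = 75
χ² = Σ (O − E)² / E
  creeper: (148 − 150)² / 150 = 0.0267
  normal-legged: (77 − 75)² / 75 = 0.0533
χ² = 0.0267 + 0.0533 = 0.080
Degrees of freedom = 2 − 1 = 1; critical value at α = 0.05 is 3.841.
Since 0.080 < 3.841, we fail to reject the null hypothesis — the data are consistent with the 2:1 ratio.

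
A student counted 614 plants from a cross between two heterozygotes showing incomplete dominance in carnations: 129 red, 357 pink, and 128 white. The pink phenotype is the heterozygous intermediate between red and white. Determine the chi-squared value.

With incomplete dominance, a heterozygote × heterozygote cross gives a 1:2:1 phenotypic ratio.
Total ratio parts = 4. Expected numbers out of 614:
  red: 614 × 1/4 = 153.5
  pink: 614 × 2/4 = 307
  white: 614 × 1/4 = 153.5
χ² = Σ (O − E)² / E
  red: (129 − 153.5)² / 153.5 = 3.9104
  pink: (357 − 307)² / 307 = 8.1433
  white: (128 − 153.5)² / 153.5 = 4.2362
χ² = 3.9104 + 8.1433 + 4.2362 = 16.2899 ≈ 16.290

16.290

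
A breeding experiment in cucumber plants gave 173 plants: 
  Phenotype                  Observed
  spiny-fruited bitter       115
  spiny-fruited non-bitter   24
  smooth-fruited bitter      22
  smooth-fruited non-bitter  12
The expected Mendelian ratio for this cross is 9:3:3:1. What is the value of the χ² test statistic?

8.899

The 9:3:3:1 ratio has 16 parts, so with N = 173 the expected counts are:
  spiny-fruited bitter: 173 × 9/16 = 97.3125
  spiny-fruited non-bitter: 173 × 3/16 = 32.4375
  smooth-fruited bitter: 173 × 3/16 = 32.4375
  smooth-fruited non-bitter: 173 × 1/16 = 10.8125
χ² = Σ (O − E)² / E
  spiny-fruited bitter: (115 − 97.3125)² / 97.3125 = 3.2149
  spiny-fruited non-bitter: (24 − 32.4375)² / 32.4375 = 2.1947
  smooth-fruited bitter: (22 − 32.4375)² / 32.4375 = 3.3585
  smooth-fruited non-bitter: (12 − 10.8125)² / 10.8125 = 0.1304
χ² = 3.2149 + 2.1947 + 3.3585 + 0.1304 = 8.8985 ≈ 8.899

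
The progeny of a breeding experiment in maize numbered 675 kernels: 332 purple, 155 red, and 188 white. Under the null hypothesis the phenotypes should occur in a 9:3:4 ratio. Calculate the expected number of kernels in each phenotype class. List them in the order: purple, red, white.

379.6875, 126.5625, 168.75

Expected counts for N = 675 under a 9:3:4 ratio (total parts = 16):
  purple: 675 × 9/16 = 379.6875
  red: 675 × 3/16 = 126.5625
  white: 675 × 4/16 = 168.75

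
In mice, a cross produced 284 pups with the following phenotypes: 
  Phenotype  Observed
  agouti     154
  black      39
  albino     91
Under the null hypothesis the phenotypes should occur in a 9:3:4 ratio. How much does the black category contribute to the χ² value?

3.813

Under the 9:3:4 hypothesis (Σ ratio = 16, N = 284):
  agouti: 284 × 9/16 = 159.75
  black: 284 × 3/16 = 53.25
  albino: 284 × 4/16 = 71
Contribution of black: (39 − 53.25)² / 53.25 = 3.8134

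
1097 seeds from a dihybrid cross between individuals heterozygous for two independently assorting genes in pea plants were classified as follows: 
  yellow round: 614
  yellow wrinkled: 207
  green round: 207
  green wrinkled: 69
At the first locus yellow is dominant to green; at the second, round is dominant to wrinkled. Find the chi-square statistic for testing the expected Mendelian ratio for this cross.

0.035

A dihybrid F₂ with independent assortment and complete dominance at both loci gives a 9:3:3:1 phenotypic ratio.
The 9:3:3:1 ratio has 16 parts, so with N = 1097 the expected counts are:
  yellow round: 1097 × 9/16 = 617.0625
  yellow wrinkled: 1097 × 3/16 = 205.6875
  green round: 1097 × 3/16 = 205.6875
  green wrinkled: 1097 × 1/16 = 68.5625
χ² = Σ (O − E)² / E
  yellow round: (614 − 617.0625)² / 617.0625 = 0.0152
  yellow wrinkled: (207 − 205.6875)² / 205.6875 = 0.0084
  green round: (207 − 205.6875)² / 205.6875 = 0.0084
  green wrinkled: (69 − 68.5625)² / 68.5625 = 0.0028
χ² = 0.0152 + 0.0084 + 0.0084 + 0.0028 = 0.0348 ≈ 0.035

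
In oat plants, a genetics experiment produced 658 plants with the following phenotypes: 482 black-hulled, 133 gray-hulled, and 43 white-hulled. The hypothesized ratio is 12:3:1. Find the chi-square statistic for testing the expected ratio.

Total ratio parts = 16. Expected numbers out of 658:
  black-hulled: 658 × 12/16 = 493.5
  gray-hulled: 658 × 3/16 = 123.375
  white-hulled: 658 × 1/16 = 41.125
χ² = Σ (O − E)² / E
  black-hulled: (482 − 493.5)² / 493.5 = 0.2680
  gray-hulled: (133 − 123.375)² / 123.375 = 0.7509
  white-hulled: (43 − 41.125)² / 41.125 = 0.0855
χ² = 0.2680 + 0.7509 + 0.0855 = 1.1044 ≈ 1.104

1.104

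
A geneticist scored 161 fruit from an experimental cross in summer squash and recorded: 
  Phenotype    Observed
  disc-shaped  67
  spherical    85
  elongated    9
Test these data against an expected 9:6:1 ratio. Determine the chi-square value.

16.286

Total ratio parts = 16. Expected numbers out of 161:
  disc-shaped: 161 × 9/16 = 90.5625
  spherical: 161 × 6/16 = 60.375
  elongated: 161 × 1/16 = 10.0625
χ² = Σ (O − E)² / E
  disc-shaped: (67 − 90.5625)² / 90.5625 = 6.1305
  spherical: (85 − 60.375)² / 60.375 = 10.0437
  elongated: (9 − 10.0625)² / 10.0625 = 0.1122
χ² = 6.1305 + 10.0437 + 0.1122 = 16.2864 ≈ 16.286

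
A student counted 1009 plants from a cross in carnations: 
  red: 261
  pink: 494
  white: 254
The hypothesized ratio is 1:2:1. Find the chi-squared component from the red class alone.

Expected counts for N = 1009 under a 1:2:1 ratio (total parts = 4):
  red: 1009 × 1/4 = 252.25
  pink: 1009 × 2/4 = 504.5
  white: 1009 × 1/4 = 252.25
Contribution of red: (261 − 252.25)² / 252.25 = 0.3035

0.304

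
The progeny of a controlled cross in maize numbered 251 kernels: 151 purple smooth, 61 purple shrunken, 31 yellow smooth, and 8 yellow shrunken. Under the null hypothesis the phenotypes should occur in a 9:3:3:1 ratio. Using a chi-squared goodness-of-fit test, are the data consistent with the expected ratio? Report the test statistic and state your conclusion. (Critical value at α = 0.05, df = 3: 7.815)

14.059; not consistent

Expected counts for N = 251 under a 9:3:3:1 ratio (total parts = 16):
  purple smooth: 251 × 9/16 = 141.1875
  purple shrunken: 251 × 3/16 = 47.0625
  yellow smooth: 251 × 3/16 = 47.0625
  yellow shrunken: 251 × 1/16 = 15.6875
χ² = Σ (O − E)² / E
  purple smooth: (151 − 141.1875)² / 141.1875 = 0.6820
  purple shrunken: (61 − 47.0625)² / 47.0625 = 4.1276
  yellow smooth: (31 − 47.0625)² / 47.0625 = 5.4822
  yellow shrunken: (8 − 15.6875)² / 15.6875 = 3.7672
χ² = 0.6820 + 4.1276 + 5.4822 + 3.7672 = 14.059
Degrees of freedom = 4 − 1 = 3; critical value at α = 0.05 is 7.815.
Since 14.059 > 7.815, we reject the null hypothesis — the data do not fit the 9:3:3:1 ratio.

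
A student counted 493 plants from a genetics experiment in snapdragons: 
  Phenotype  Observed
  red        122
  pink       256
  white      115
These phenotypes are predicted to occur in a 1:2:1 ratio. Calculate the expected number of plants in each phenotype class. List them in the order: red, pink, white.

123.25, 246.5, 123.25

Total ratio parts = 4. Expected numbers out of 493:
  red: 493 × 1/4 = 123.25
  pink: 493 × 2/4 = 246.5
  white: 493 × 1/4 = 123.25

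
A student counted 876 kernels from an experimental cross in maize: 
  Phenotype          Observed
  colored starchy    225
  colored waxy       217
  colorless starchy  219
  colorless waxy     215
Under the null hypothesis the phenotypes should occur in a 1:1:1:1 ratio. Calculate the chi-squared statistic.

Under the 1:1:1:1 hypothesis (Σ ratio = 4, N = 876):
  colored starchy: 876 × 1/4 = 219
  colored waxy: 876 × 1/4 = 219
  colorless starchy: 876 × 1/4 = 219
  colorless waxy: 876 × 1/4 = 219
χ² = Σ (O − E)² / E
  colored starchy: (225 − 219)² / 219 = 0.1644
  colored waxy: (217 − 219)² / 219 = 0.0183
  colorless starchy: (219 − 219)² / 219 = 0.0000
  colorless waxy: (215 − 219)² / 219 = 0.0731
χ² = 0.1644 + 0.0183 + 0.0000 + 0.0731 = 0.2558 ≈ 0.256

0.256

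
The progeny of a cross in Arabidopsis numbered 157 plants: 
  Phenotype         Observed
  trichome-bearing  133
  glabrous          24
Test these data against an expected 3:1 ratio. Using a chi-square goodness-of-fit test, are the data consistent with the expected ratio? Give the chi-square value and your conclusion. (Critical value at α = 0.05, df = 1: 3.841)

7.900; not consistent

The 3:1 ratio has 4 parts, so with N = 157 the expected counts are:
  trichome-bearing: 157 × 3/4 = 117.75
  glabrous: 157 × 1/4 = 39.25
χ² = Σ (O − E)² / E
  trichome-bearing: (133 − 117.75)² / 117.75 = 1.9751
  glabrous: (24 − 39.25)² / 39.25 = 5.9252
χ² = 1.9751 + 5.9252 = 7.9003 ≈ 7.900
Degrees of freedom = 2 − 1 = 1; critical value at α = 0.05 is 3.841.
Since 7.900 > 3.841, we reject the null hypothesis — the data do not fit the 3:1 ratio.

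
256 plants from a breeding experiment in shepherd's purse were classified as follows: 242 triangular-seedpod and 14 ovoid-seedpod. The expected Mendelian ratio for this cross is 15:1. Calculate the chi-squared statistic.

0.267

Total ratio parts = 16. Expected numbers out of 256:
  triangular-seedpod: 256 × 15/16 = 240
  ovoid-seedpod: 256 × 1/16 = 16
χ² = Σ (O − E)² / E
  triangular-seedpod: (242 − 240)² / 240 = 0.0167
  ovoid-seedpod: (14 − 16)² / 16 = 0.2500
χ² = 0.0167 + 0.2500 = 0.2667 ≈ 0.267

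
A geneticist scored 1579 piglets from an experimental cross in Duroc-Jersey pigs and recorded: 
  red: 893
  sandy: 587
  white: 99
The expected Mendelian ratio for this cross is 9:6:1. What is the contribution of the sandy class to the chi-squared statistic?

0.044

Expected counts for N = 1579 under a 9:6:1 ratio (total parts = 16):
  red: 1579 × 9/16 = 888.1875
  sandy: 1579 × 6/16 = 592.125
  white: 1579 × 1/16 = 98.6875
Contribution of sandy: (587 − 592.125)² / 592.125 = 0.0444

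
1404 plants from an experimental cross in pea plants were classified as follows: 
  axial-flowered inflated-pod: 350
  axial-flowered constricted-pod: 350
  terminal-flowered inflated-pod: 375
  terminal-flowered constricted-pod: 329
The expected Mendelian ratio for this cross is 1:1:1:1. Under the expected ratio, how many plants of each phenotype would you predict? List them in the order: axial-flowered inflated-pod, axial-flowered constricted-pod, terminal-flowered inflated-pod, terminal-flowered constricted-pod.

Expected counts for N = 1404 under a 1:1:1:1 ratio (total parts = 4):
  axial-flowered inflated-pod: 1404 × 1/4 = 351
  axial-flowered constricted-pod: 1404 × 1/4 = 351
  terminal-flowered inflated-pod: 1404 × 1/4 = 351
  terminal-flowered constricted-pod: 1404 × 1/4 = 351

351, 351, 351, 351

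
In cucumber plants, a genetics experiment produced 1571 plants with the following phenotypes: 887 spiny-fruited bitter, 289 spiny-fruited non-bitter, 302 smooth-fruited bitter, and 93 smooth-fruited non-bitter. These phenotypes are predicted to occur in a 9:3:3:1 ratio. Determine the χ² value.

0.579

Under the 9:3:3:1 hypothesis (Σ ratio = 16, N = 1571):
  spiny-fruited bitter: 1571 × 9/16 = 883.6875
  spiny-fruited non-bitter: 1571 × 3/16 = 294.5625
  smooth-fruited bitter: 1571 × 3/16 = 294.5625
  smooth-fruited non-bitter: 1571 × 1/16 = 98.1875
χ² = Σ (O − E)² / E
  spiny-fruited bitter: (887 − 883.6875)² / 883.6875 = 0.0124
  spiny-fruited non-bitter: (289 − 294.5625)² / 294.5625 = 0.1050
  smooth-fruited bitter: (302 − 294.5625)² / 294.5625 = 0.1878
  smooth-fruited non-bitter: (93 − 98.1875)² / 98.1875 = 0.2741
χ² = 0.0124 + 0.1050 + 0.1878 + 0.2741 = 0.5793 ≈ 0.579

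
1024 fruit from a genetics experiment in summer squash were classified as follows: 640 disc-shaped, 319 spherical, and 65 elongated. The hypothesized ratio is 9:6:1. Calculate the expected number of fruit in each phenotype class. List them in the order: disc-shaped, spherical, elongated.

576, 384, 64

The 9:6:1 ratio has 16 parts, so with N = 1024 the expected counts are:
  disc-shaped: 1024 × 9/16 = 576
  spherical: 1024 × 6/16 = 384
  elongated: 1024 × 1/16 = 64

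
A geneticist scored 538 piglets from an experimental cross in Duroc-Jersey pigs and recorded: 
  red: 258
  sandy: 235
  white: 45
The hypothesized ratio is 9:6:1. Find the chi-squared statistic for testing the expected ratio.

15.908

Under the 9:6:1 hypothesis (Σ ratio = 16, N = 538):
  red: 538 × 9/16 = 302.625
  sandy: 538 × 6/16 = 201.75
  white: 538 × 1/16 = 33.625
χ² = Σ (O − E)² / E
  red: (258 − 302.625)² / 302.625 = 6.5804
  sandy: (235 − 201.75)² / 201.75 = 5.4799
  white: (45 − 33.625)² / 33.625 = 3.8480
χ² = 6.5804 + 5.4799 + 3.8480 = 15.9083 ≈ 15.908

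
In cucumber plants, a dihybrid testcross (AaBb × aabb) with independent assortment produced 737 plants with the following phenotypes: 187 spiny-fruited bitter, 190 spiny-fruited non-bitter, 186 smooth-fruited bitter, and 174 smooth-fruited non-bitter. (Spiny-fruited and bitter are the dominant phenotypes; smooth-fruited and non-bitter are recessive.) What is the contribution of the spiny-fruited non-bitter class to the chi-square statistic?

A dihybrid testcross with independent assortment gives a 1:1:1:1 ratio.
Under the 1:1:1:1 hypothesis (Σ ratio = 4, N = 737):
  spiny-fruited bitter: 737 × 1/4 = 184.25
  spiny-fruited non-bitter: 737 × 1/4 = 184.25
  smooth-fruited bitter: 737 × 1/4 = 184.25
  smooth-fruited non-bitter: 737 × 1/4 = 184.25
Contribution of spiny-fruited non-bitter: (190 − 184.25)² / 184.25 = 0.1794

0.179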